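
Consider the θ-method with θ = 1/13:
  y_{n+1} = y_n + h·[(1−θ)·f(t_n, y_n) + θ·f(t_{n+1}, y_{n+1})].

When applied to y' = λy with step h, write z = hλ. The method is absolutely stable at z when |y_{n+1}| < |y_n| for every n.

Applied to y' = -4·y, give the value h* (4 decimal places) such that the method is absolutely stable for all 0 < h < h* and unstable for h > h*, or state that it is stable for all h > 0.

(-2.3636,0); λ=-4 ⇒ h* = (26/11)/4 = 0.5909.

With y'=λy (z=hλ):
  y_{n+1} = y_n + z·[12/13·y_n + 1/13·y_{n+1}] ⇒ (1 − 1/13z)y_{n+1} = (1 + 12/13z)y_n
  so R(z) = (1 + 12/13z)/(1 − 1/13z).

Find x<0 with |R(x)|<1.
x=-0.55: |R|=0.4723
R=−1: 1+12/13x = −1+1/13x ⇒ -11/13x=2 ⇒ x=2/(-11/13)=-2.3636
Confirm numerically:
  x=-2.279: |R|=0.93907 <1
  x=-1.515: |R|=0.35687 <1
  x=-1.267: |R|=0.15448 <1
  x=-2.628: |R|=1.18608 >1
  x=-2.587: |R|=1.15763 >1
Stable set (-2.3636, 0).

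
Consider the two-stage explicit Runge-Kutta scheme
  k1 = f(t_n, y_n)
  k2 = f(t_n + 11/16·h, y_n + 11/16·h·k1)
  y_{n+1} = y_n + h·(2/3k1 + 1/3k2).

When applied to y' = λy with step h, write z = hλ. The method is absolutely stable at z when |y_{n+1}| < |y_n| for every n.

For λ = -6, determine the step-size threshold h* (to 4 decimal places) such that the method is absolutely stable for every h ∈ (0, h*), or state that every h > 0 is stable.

Test eqn y'=λy, z=hλ:
  k1=λy_n ⇒ h·k1=z·y_n;  k2=λ(1+11/16z)y_n ⇒ h·k2=z(1+11/16z)y_n
  y_{n+1}/y_n = 1 + 2/3z + 1/3z(1+11/16z) = 1 + z + 11/48z²
  Hence R(z) = 1 + z + 11/48z².

Find x<0 with |R(x)|<1.
x=-0.91: |R|=0.2798
R=1: x+11/48x²=0 ⇒ x=−48/11=-4.3636; min R=1−1/(4·11/48)=-0.0909>−1
Confirm numerically:
  x=-4.255: |R|=0.89407 <1
  x=-4.001: |R|=0.66750 <1
  x=-3.936: |R|=0.61427 <1
  x=-3.385: |R|=0.24084 <1
  x=-4.836: |R|=1.52350 >1
  x=-4.504: |R|=1.14488 >1
So |R|<1 on (-4.3636, 0).

(-4.3636,0); λ=-6 ⇒ h* = (48/11)/6 = 0.7273.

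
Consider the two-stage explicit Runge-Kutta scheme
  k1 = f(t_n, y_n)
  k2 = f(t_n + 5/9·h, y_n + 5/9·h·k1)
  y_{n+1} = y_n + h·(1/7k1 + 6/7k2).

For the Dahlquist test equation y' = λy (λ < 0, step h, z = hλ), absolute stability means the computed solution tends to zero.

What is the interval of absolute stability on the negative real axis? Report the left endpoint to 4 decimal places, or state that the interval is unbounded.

Test eqn y'=λy, z=hλ:
  k1=λy_n ⇒ h·k1=z·y_n;  k2=λ(1+5/9z)y_n ⇒ h·k2=z(1+5/9z)y_n
  y_{n+1}/y_n = 1 + 1/7z + 6/7z(1+5/9z) = 1 + z + 10/21z²
  so R(z) = 1 + z + 10/21z².

Solve |R(x)|<1 on ℝ⁻.
x=-1.54: |R|=0.5893
R=1: x+10/21x²=0 ⇒ x=−21/10=-2.1000; min R=1−1/(4·10/21)=0.4750>−1
Confirm numerically:
  x=-2.055: |R|=0.95596 <1
  x=-1.236: |R|=0.49147 <1
  x=-0.850: |R|=0.49405 <1
  x=-2.340: |R|=1.26743 >1
  x=-2.169: |R|=1.07127 >1
Stable set (-2.1000, 0).

z∈(-2.1000,0).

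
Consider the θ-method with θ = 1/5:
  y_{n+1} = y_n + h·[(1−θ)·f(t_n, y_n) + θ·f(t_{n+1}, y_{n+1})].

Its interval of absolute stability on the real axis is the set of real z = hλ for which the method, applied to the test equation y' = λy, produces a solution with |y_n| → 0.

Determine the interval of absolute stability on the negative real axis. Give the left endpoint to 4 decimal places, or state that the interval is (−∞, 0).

Set f=λy, z=hλ:
  y_{n+1} = y_n + z·[4/5·y_n + 1/5·y_{n+1}] ⇒ (1 − 1/5z)y_{n+1} = (1 + 4/5z)y_n
  ⇒ R(z) = (1 + 4/5z)/(1 − 1/5z).

Boundary: |R(x)|=1, x<0.
x=-0.95: |R|=0.2017
R=−1: 1+4/5x = −1+1/5x ⇒ -3/5x=2 ⇒ x=2/(-3/5)=-3.3333
Confirm numerically:
  x=-3.153: |R|=0.93364 <1
  x=-3.099: |R|=0.91320 <1
  x=-2.917: |R|=0.84224 <1
  x=-1.475: |R|=0.13900 <1
  x=-3.838: |R|=1.17131 >1
  x=-3.623: |R|=1.10078 >1
Interval (-3.3333, 0).

z∈(-3.3333,0).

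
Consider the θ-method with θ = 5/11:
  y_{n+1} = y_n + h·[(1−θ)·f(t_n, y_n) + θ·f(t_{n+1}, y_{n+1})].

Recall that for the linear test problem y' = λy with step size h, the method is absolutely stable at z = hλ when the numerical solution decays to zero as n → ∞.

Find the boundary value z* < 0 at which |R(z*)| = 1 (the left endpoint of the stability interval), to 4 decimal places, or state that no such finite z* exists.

With y'=λy (z=hλ):
  y_{n+1} = y_n + z·[6/11·y_n + 5/11·y_{n+1}] ⇒ (1 − 5/11z)y_{n+1} = (1 + 6/11z)y_n
  ⇒ R(z) = (1 + 6/11z)/(1 − 5/11z).

Solve |R(x)|<1 on ℝ⁻.
x=-0.83: |R|=0.3974
R=−1: 1+6/11x = −1+5/11x ⇒ -1/11x=2 ⇒ x=2/(-1/11)=-22.0000
Confirm numerically:
  x=-16.897: |R|=0.94656 <1
  x=-12.380: |R|=0.86804 <1
  x=-9.512: |R|=0.78675 <1
  x=-22.591: |R|=1.00477 >1
  x=-22.530: |R|=1.00429 >1
  x=-22.467: |R|=1.00379 >1
Interval (-22.0000, 0).

left endpoint -22.0000.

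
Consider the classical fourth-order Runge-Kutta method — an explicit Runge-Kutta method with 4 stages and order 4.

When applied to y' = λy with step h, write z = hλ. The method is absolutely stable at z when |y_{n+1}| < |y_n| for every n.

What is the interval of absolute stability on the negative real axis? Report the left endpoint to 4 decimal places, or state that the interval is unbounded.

With y'=λy (z=hλ):
  order 4, 4-stage ⇒ R(z)=1+z+z^2/2+z^3/6+z^4/24
  (e.g. R(-1.47)=0.27559, |R|=0.27559)

Need |R(x)|<1, x<0.
x=-1.47: |R|=0.2756
|R(-2.85)|=1.1020 |R(-2.11)|=0.3763 |R(-1.04)|=0.3621
Bisect:
  x_lo=-3.6697 |R|=3.3834  x_hi=-0.1536 |R|=0.8576
  mid=-1.91166 |R|=0.30768 →hi
  mid=-2.79067 |R|=1.00813 →lo
  mid=-2.35116 |R|=0.51990 →hi
  mid=-2.57092 |R|=0.72205 →hi
  mid=-2.68079 |R|=0.85354 →hi
  mid=-2.73573 |R|=0.92781 →hi
  mid=-2.76320 |R|=0.96720 →hi
  mid=-2.77693 |R|=0.98747 →hi
  mid=-2.78380 |R|=0.99775 →hi
  ...
  [-2.78530,-2.78509] ⇒ x*=-2.7853
Stable set (-2.7853, 0).

(-2.7853, 0).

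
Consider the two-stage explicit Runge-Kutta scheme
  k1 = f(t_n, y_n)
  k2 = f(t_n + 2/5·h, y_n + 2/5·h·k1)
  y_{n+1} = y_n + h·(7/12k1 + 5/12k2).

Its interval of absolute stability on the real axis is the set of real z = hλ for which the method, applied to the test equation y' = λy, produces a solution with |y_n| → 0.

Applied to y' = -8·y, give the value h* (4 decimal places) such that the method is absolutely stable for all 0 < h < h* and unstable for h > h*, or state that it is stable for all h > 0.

Test eqn y'=λy, z=hλ:
  k1=λy_n ⇒ h·k1=z·y_n;  k2=λ(1+2/5z)y_n ⇒ h·k2=z(1+2/5z)y_n
  y_{n+1}/y_n = 1 + 7/12z + 5/12z(1+2/5z) = 1 + z + 1/6z²
  ⇒ R(z) = 1 + z + 1/6z².

Boundary: |R(x)|=1, x<0.
x=-1.67: |R|=0.2052
R=1: x+1/6x²=0 ⇒ x=−6=-6.0000; min R=1−1/(4·1/6)=-0.5000>−1
Confirm numerically:
  x=-4.289: |R|=0.22308 <1
  x=-4.225: |R|=0.24990 <1
  x=-4.167: |R|=0.27302 <1
  x=-6.560: |R|=1.61227 >1
  x=-6.327: |R|=1.34482 >1
Interval (-6.0000, 0).

(-6.0000,0); λ=-8 ⇒ h* = (6)/8 = 0.7500.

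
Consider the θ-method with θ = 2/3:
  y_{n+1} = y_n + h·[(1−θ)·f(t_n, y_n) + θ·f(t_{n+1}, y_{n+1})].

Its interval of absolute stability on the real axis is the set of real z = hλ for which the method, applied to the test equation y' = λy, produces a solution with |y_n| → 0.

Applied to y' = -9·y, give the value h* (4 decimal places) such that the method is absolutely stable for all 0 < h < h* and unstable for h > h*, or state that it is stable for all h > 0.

interval (−∞, 0). Any h>0 works for λ=-9.

With y'=λy (z=hλ):
  y_{n+1} = y_n + z·[1/3·y_n + 2/3·y_{n+1}] ⇒ (1 − 2/3z)y_{n+1} = (1 + 1/3z)y_n
  ⇒ R(z) = (1 + 1/3z)/(1 − 2/3z).

Solve |R(x)|<1 on ℝ⁻.
x=-0.68: |R|=0.5321
x=-2: |R|=0.1429
x=-10: |R|=0.3043
x=-100: |R|=0.4778
θ=2/3≥1/2 ⇒ |1+1/3x|<|1−2/3x| ∀x<0 ⇒ unbounded interval.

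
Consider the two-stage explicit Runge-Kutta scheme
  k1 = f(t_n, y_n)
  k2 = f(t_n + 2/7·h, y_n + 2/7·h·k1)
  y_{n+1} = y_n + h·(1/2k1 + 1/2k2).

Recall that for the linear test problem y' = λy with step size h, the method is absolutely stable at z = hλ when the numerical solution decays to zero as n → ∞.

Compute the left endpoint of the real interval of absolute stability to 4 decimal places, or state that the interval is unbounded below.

With y'=λy (z=hλ):
  k1=λy_n ⇒ h·k1=z·y_n;  k2=λ(1+2/7z)y_n ⇒ h·k2=z(1+2/7z)y_n
  y_{n+1}/y_n = 1 + 1/2z + 1/2z(1+2/7z) = 1 + z + 1/7z²
  ⇒ R(z) = 1 + z + 1/7z².

Need |R(x)|<1, x<0.
x=-1.36: |R|=0.0958
R=1: x+1/7x²=0 ⇒ x=−7=-7.0000; min R=1−1/(4·1/7)=-0.7500>−1
Confirm numerically:
  x=-6.921: |R|=0.92189 <1
  x=-6.291: |R|=0.36281 <1
  x=-5.593: |R|=0.12419 <1
  x=-3.007: |R|=0.71528 <1
  x=-7.505: |R|=1.54143 >1
  x=-7.470: |R|=1.50156 >1
  x=-7.230: |R|=1.23756 >1
Stable set (-7.0000, 0).

z* = -7.0000.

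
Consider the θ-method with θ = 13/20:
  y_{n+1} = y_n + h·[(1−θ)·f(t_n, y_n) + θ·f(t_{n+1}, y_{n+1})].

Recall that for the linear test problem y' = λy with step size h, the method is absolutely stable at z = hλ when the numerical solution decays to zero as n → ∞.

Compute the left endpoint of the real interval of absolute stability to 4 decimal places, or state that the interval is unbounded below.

Set f=λy, z=hλ:
  y_{n+1} = y_n + z·[7/20·y_n + 13/20·y_{n+1}] ⇒ (1 − 13/20z)y_{n+1} = (1 + 7/20z)y_n
  so R(z) = (1 + 7/20z)/(1 − 13/20z).

Boundary: |R(x)|=1, x<0.
x=-1.15: |R|=0.3419
x=-2: |R|=0.1304
x=-10: |R|=0.3333
x=-100: |R|=0.5152
θ=13/20≥1/2 ⇒ |1+7/20x|<|1−13/20x| ∀x<0 ⇒ unbounded interval.

unbounded; (−∞, 0).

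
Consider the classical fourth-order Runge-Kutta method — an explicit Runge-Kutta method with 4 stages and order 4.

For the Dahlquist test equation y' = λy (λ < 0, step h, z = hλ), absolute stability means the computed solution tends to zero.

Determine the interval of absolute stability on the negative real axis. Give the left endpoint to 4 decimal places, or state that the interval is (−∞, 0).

z∈(-2.7853,0).

On y'=λy, z=hλ:
  order 4, 4-stage ⇒ R(z)=1+z+z^2/2+z^3/6+z^4/24
  (e.g. R(-0.7)=0.49784, |R|=0.49784)

Boundary: |R(x)|=1, x<0.
x=-0.7: |R|=0.4978
|R(-2.85)|=1.1020 |R(-2.03)|=0.3438 |R(-0.96)|=0.3887
Bisect:
  x_lo=-3.4613 |R|=2.5982  x_hi=-0.0573 |R|=0.9443
  mid=-1.75931 |R|=0.27989 →hi
  mid=-2.61031 |R|=0.76667 →hi
  mid=-3.03580 |R|=1.44822 →lo
  mid=-2.82305 |R|=1.05844 →lo
  mid=-2.71668 |R|=0.90138 →hi
  mid=-2.76987 |R|=0.97699 →hi
  mid=-2.79646 |R|=1.01697 →lo
  ...
  [-2.78545,-2.78524] ⇒ x*=-2.7853
Interval (-2.7853, 0).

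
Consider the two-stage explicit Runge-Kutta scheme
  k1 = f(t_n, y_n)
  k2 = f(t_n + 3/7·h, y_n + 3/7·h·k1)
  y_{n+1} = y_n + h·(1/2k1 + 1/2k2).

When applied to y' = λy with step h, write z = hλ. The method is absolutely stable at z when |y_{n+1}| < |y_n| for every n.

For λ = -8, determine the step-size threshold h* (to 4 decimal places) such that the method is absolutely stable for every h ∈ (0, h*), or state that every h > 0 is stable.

(-4.6667,0); λ=-8 ⇒ h* = (14/3)/8 = 0.5833.

Set f=λy, z=hλ:
  k1=λy_n ⇒ h·k1=z·y_n;  k2=λ(1+3/7z)y_n ⇒ h·k2=z(1+3/7z)y_n
  y_{n+1}/y_n = 1 + 1/2z + 1/2z(1+3/7z) = 1 + z + 3/14z²
  Hence R(z) = 1 + z + 3/14z².

Need |R(x)|<1, x<0.
x=-1.74: |R|=0.0912
R=1: x+3/14x²=0 ⇒ x=−14/3=-4.6667; min R=1−1/(4·3/14)=-0.1667>−1
Confirm numerically:
  x=-3.467: |R|=0.10873 <1
  x=-3.088: |R|=0.04463 <1
  x=-2.274: |R|=0.16591 <1
  x=-1.901: |R|=0.12661 <1
  x=-5.192: |R|=1.58447 >1
  x=-4.863: |R|=1.20459 >1
So |R|<1 on (-4.6667, 0).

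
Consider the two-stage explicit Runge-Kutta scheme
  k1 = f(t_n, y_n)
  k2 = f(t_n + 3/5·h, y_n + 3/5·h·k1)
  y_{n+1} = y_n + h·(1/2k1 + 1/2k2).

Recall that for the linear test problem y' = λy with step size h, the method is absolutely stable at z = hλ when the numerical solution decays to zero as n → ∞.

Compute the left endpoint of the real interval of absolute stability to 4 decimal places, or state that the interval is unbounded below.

Test eqn y'=λy, z=hλ:
  k1=λy_n ⇒ h·k1=z·y_n;  k2=λ(1+3/5z)y_n ⇒ h·k2=z(1+3/5z)y_n
  y_{n+1}/y_n = 1 + 1/2z + 1/2z(1+3/5z) = 1 + z + 3/10z²
  ⇒ R(z) = 1 + z + 3/10z².

Solve |R(x)|<1 on ℝ⁻.
x=-0.62: |R|=0.4953
R=1: x+3/10x²=0 ⇒ x=−10/3=-3.3333; min R=1−1/(4·3/10)=0.1667>−1
Confirm numerically:
  x=-3.136: |R|=0.81435 <1
  x=-2.957: |R|=0.66615 <1
  x=-2.078: |R|=0.21743 <1
  x=-1.694: |R|=0.16689 <1
  x=-3.852: |R|=1.59937 >1
  x=-3.722: |R|=1.43399 >1
Interval (-3.3333, 0).

left endpoint -3.3333.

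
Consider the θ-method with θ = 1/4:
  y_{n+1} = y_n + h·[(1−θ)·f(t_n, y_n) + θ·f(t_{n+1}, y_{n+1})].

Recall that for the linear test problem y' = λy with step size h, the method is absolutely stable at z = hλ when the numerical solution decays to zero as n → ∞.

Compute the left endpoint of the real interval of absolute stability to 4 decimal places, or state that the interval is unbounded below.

z* = -4.0000.

Set f=λy, z=hλ:
  y_{n+1} = y_n + z·[3/4·y_n + 1/4·y_{n+1}] ⇒ (1 − 1/4z)y_{n+1} = (1 + 3/4z)y_n
  Hence R(z) = (1 + 3/4z)/(1 − 1/4z).

Solve |R(x)|<1 on ℝ⁻.
x=-0.38: |R|=0.6530
R=−1: 1+3/4x = −1+1/4x ⇒ -1/2x=2 ⇒ x=2/(-1/2)=-4.0000
Confirm numerically:
  x=-3.094: |R|=0.74457 <1
  x=-2.246: |R|=0.43836 <1
  x=-2.019: |R|=0.34175 <1
  x=-1.873: |R|=0.27567 <1
  x=-4.467: |R|=1.11031 >1
  x=-4.437: |R|=1.10359 >1
So |R|<1 on (-4.0000, 0).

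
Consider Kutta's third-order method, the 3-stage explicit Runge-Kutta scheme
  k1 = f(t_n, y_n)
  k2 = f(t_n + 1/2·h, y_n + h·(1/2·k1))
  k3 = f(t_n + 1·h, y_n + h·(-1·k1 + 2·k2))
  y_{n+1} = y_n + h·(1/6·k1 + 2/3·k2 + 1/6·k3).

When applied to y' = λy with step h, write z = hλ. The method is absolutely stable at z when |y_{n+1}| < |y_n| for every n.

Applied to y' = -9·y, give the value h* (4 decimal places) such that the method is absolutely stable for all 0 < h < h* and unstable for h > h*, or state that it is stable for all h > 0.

With y'=λy (z=hλ):
  order 3, 3-stage ⇒ R(z)=1+z+z^2/2+z^3/6
  (e.g. R(-1.64)=-0.03036, |R|=0.03036)

Solve |R(x)|<1 on ℝ⁻.
x=-1.64: |R|=0.0304
|R(-2.28)|=0.6562 |R(-1.63)|=0.0233 |R(-0.62)|=0.5325
Bisect:
  x_lo=-2.9114 |R|=1.7863  x_hi=-0.1980 |R|=0.8203
  mid=-1.55473 |R|=0.02752 →hi
  mid=-2.23308 |R|=0.59569 →hi
  mid=-2.57225 |R|=1.10056 →lo
  mid=-2.40267 |R|=0.82795 →hi
  mid=-2.48746 |R|=0.95891 →hi
  mid=-2.52986 |R|=1.02836 →lo
  mid=-2.50866 |R|=0.99329 →hi
  mid=-2.51926 |R|=1.01074 →lo
  ...
  [-2.51280,-2.51263] ⇒ x*=-2.5127
So |R|<1 on (-2.5127, 0).

(-2.5127,0); λ=-9 ⇒ h* = 0.2792.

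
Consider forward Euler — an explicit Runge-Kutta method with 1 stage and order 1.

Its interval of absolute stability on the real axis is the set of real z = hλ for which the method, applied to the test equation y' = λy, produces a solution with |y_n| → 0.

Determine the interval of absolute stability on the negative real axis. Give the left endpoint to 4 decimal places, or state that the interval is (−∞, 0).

(-2.0000, 0).

Test eqn y'=λy, z=hλ:
  order 1, 1-stage ⇒ R(z)=1+z
  (e.g. R(-1.44)=-0.44000, |R|=0.44000)

Solve |R(x)|<1 on ℝ⁻.
x=-1.44: |R|=0.4400
|R(-2.05)|=1.0500 |R(-2.02)|=1.0200 |R(-0.97)|=0.0300
Bisect:
  x_lo=-2.7363 |R|=1.7363  x_hi=-0.2303 |R|=0.7697
  mid=-1.48329 |R|=0.48329 →hi
  mid=-2.10980 |R|=1.10980 →lo
  mid=-1.79655 |R|=0.79655 →hi
  mid=-1.95317 |R|=0.95317 →hi
  mid=-2.03149 |R|=1.03149 →lo
  mid=-1.99233 |R|=0.99233 →hi
  mid=-2.01191 |R|=1.01191 →lo
  mid=-2.00212 |R|=1.00212 →lo
  mid=-1.99723 |R|=0.99723 →hi
  mid=-1.99967 |R|=0.99967 →hi
  ...
  [-2.00013,-1.99998] ⇒ x*=-2.0000
Interval (-2.0000, 0).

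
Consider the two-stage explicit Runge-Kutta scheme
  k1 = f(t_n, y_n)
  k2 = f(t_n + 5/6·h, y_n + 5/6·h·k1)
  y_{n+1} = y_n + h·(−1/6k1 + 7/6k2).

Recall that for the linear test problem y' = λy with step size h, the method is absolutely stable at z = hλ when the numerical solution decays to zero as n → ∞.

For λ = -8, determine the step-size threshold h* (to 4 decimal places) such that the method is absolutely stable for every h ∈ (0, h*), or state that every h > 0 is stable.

With y'=λy (z=hλ):
  k1=λy_n ⇒ h·k1=z·y_n;  k2=λ(1+5/6z)y_n ⇒ h·k2=z(1+5/6z)y_n
  y_{n+1}/y_n = 1 − 1/6z + 7/6z(1+5/6z) = 1 + z + 35/36z²
  ⇒ R(z) = 1 + z + 35/36z².

Boundary: |R(x)|=1, x<0.
x=-0.63: |R|=0.7559
R=1: x+35/36x²=0 ⇒ x=−36/35=-1.0286; min R=1−1/(4·35/36)=0.7429>−1
Confirm numerically:
  x=-0.819: |R|=0.83313 <1
  x=-0.660: |R|=0.76350 <1
  x=-0.434: |R|=0.74912 <1
  x=-1.574: |R|=1.83466 >1
  x=-1.573: |R|=1.83260 >1
Stable set (-1.0286, 0).

(-1.0286,0); λ=-8 ⇒ h* = (36/35)/8 = 0.1286.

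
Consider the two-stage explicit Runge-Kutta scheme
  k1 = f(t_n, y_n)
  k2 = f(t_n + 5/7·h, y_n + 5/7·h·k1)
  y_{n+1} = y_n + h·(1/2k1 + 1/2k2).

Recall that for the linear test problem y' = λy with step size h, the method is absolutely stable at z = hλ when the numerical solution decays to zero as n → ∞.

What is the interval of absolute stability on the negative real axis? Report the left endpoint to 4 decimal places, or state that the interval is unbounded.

Test eqn y'=λy, z=hλ:
  k1=λy_n ⇒ h·k1=z·y_n;  k2=λ(1+5/7z)y_n ⇒ h·k2=z(1+5/7z)y_n
  y_{n+1}/y_n = 1 + 1/2z + 1/2z(1+5/7z) = 1 + z + 5/14z²
  ⇒ R(z) = 1 + z + 5/14z².

Need |R(x)|<1, x<0.
x=-1.13: |R|=0.3260
R=1: x+5/14x²=0 ⇒ x=−14/5=-2.8000; min R=1−1/(4·5/14)=0.3000>−1
Confirm numerically:
  x=-2.664: |R|=0.87061 <1
  x=-2.281: |R|=0.57720 <1
  x=-2.243: |R|=0.55380 <1
  x=-2.126: |R|=0.48824 <1
  x=-2.986: |R|=1.19836 >1
  x=-2.970: |R|=1.18032 >1
Interval (-2.8000, 0).

(-2.8000, 0).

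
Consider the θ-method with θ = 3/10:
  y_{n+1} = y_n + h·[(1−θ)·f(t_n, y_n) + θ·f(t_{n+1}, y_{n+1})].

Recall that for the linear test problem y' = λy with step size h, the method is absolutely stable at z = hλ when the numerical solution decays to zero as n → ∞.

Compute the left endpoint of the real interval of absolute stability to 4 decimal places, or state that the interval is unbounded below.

left endpoint -5.0000.

Test eqn y'=λy, z=hλ:
  y_{n+1} = y_n + z·[7/10·y_n + 3/10·y_{n+1}] ⇒ (1 − 3/10z)y_{n+1} = (1 + 7/10z)y_n
  Hence R(z) = (1 + 7/10z)/(1 − 3/10z).

Need |R(x)|<1, x<0.
x=-1.52: |R|=0.0440
R=−1: 1+7/10x = −1+3/10x ⇒ -2/5x=2 ⇒ x=2/(-2/5)=-5.0000
Confirm numerically:
  x=-3.742: |R|=0.76293 <1
  x=-2.856: |R|=0.53813 <1
  x=-2.533: |R|=0.43929 <1
  x=-2.467: |R|=0.41773 <1
  x=-5.475: |R|=1.07190 >1
  x=-5.412: |R|=1.06281 >1
  x=-5.237: |R|=1.03687 >1
Interval (-5.0000, 0).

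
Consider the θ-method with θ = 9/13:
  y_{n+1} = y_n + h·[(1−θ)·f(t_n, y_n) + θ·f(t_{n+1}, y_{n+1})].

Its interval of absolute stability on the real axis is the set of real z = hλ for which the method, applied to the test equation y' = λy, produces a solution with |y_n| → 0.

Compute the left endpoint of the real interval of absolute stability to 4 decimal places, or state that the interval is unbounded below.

unbounded; (−∞, 0).

On y'=λy, z=hλ:
  y_{n+1} = y_n + z·[4/13·y_n + 9/13·y_{n+1}] ⇒ (1 − 9/13z)y_{n+1} = (1 + 4/13z)y_n
  so R(z) = (1 + 4/13z)/(1 − 9/13z).

Solve |R(x)|<1 on ℝ⁻.
x=-0.74: |R|=0.5107
x=-2: |R|=0.1613
x=-10: |R|=0.2621
x=-100: |R|=0.4239
θ=9/13≥1/2 ⇒ |1+4/13x|<|1−9/13x| ∀x<0 ⇒ interval (−∞,0).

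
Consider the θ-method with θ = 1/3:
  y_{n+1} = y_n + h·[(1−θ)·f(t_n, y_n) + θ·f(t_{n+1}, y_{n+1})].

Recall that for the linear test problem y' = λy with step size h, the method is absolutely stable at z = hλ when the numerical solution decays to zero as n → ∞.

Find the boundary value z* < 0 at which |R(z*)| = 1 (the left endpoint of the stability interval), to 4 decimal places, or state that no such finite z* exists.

left endpoint -6.0000.

Set f=λy, z=hλ:
  y_{n+1} = y_n + z·[2/3·y_n + 1/3·y_{n+1}] ⇒ (1 − 1/3z)y_{n+1} = (1 + 2/3z)y_n
  ⇒ R(z) = (1 + 2/3z)/(1 − 1/3z).

Find x<0 with |R(x)|<1.
x=-0.33: |R|=0.7027
R=−1: 1+2/3x = −1+1/3x ⇒ -1/3x=2 ⇒ x=2/(-1/3)=-6.0000
Confirm numerically:
  x=-4.347: |R|=0.77501 <1
  x=-3.975: |R|=0.70968 <1
  x=-2.960: |R|=0.48993 <1
  x=-6.597: |R|=1.06221 >1
  x=-6.094: |R|=1.01034 >1
Stable set (-6.0000, 0).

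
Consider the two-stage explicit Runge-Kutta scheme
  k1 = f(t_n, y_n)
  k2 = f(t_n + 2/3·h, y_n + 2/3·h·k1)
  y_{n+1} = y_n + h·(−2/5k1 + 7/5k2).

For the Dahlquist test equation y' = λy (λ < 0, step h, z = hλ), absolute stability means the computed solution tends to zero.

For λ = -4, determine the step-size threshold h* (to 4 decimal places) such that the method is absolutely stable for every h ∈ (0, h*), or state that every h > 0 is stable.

On y'=λy, z=hλ:
  k1=λy_n ⇒ h·k1=z·y_n;  k2=λ(1+2/3z)y_n ⇒ h·k2=z(1+2/3z)y_n
  y_{n+1}/y_n = 1 − 2/5z + 7/5z(1+2/3z) = 1 + z + 14/15z²
  R(z) = 1 + z + 14/15z².

Find x<0 with |R(x)|<1.
x=-0.82: |R|=0.8076
R=1: x+14/15x²=0 ⇒ x=−15/14=-1.0714; min R=1−1/(4·14/15)=0.7321>−1
Confirm numerically:
  x=-0.858: |R|=0.82909 <1
  x=-0.836: |R|=0.81630 <1
  x=-0.454: |R|=0.73837 <1
  x=-1.521: |R|=1.63821 >1
  x=-1.351: |R|=1.35252 >1
  x=-1.159: |R|=1.09473 >1
So |R|<1 on (-1.0714, 0).

(-1.0714,0); λ=-4 ⇒ h* = (15/14)/4 = 0.2679.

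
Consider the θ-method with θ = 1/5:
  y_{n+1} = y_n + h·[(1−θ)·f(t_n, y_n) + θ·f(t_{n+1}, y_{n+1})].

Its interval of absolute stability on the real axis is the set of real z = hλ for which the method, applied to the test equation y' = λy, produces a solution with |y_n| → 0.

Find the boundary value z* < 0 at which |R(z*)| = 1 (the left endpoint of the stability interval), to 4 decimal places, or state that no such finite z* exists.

left endpoint -3.3333.

On y'=λy, z=hλ:
  y_{n+1} = y_n + z·[4/5·y_n + 1/5·y_{n+1}] ⇒ (1 − 1/5z)y_{n+1} = (1 + 4/5z)y_n
  R(z) = (1 + 4/5z)/(1 − 1/5z).

Solve |R(x)|<1 on ℝ⁻.
x=-0.59: |R|=0.4723
R=−1: 1+4/5x = −1+1/5x ⇒ -3/5x=2 ⇒ x=2/(-3/5)=-3.3333
Confirm numerically:
  x=-2.456: |R|=0.64700 <1
  x=-1.419: |R|=0.10531 <1
  x=-1.367: |R|=0.07350 <1
  x=-3.475: |R|=1.05015 >1
  x=-3.366: |R|=1.01171 >1
So |R|<1 on (-3.3333, 0).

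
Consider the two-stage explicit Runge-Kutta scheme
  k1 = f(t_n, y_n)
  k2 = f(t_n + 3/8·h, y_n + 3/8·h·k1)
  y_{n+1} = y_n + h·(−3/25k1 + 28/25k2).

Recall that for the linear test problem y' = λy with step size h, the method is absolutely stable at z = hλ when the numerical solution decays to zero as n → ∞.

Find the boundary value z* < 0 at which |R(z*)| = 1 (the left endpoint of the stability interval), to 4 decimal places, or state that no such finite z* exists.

z* = -2.3810.

On y'=λy, z=hλ:
  k1=λy_n ⇒ h·k1=z·y_n;  k2=λ(1+3/8z)y_n ⇒ h·k2=z(1+3/8z)y_n
  y_{n+1}/y_n = 1 − 3/25z + 28/25z(1+3/8z) = 1 + z + 21/50z²
  Hence R(z) = 1 + z + 21/50z².

Solve |R(x)|<1 on ℝ⁻.
x=-0.35: |R|=0.7015
R=1: x+21/50x²=0 ⇒ x=−50/21=-2.3810; min R=1−1/(4·21/50)=0.4048>−1
Confirm numerically:
  x=-1.914: |R|=0.62463 <1
  x=-1.894: |R|=0.61264 <1
  x=-1.871: |R|=0.59927 <1
  x=-2.780: |R|=1.46593 >1
  x=-2.681: |R|=1.33786 >1
  x=-2.537: |R|=1.16627 >1
Stable set (-2.3810, 0).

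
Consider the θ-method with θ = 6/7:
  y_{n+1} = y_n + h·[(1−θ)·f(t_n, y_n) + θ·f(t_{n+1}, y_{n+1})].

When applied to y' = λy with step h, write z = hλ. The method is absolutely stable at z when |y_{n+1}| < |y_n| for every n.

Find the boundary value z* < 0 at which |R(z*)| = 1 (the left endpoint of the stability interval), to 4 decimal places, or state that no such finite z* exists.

With y'=λy (z=hλ):
  y_{n+1} = y_n + z·[1/7·y_n + 6/7·y_{n+1}] ⇒ (1 − 6/7z)y_{n+1} = (1 + 1/7z)y_n
  R(z) = (1 + 1/7z)/(1 − 6/7z).

Find x<0 with |R(x)|<1.
x=-1.11: |R|=0.4312
x=-2: |R|=0.2632
x=-10: |R|=0.0448
x=-100: |R|=0.1532
θ=6/7≥1/2 ⇒ |1+1/7x|<|1−6/7x| ∀x<0 ⇒ unbounded interval.

unbounded; (−∞, 0).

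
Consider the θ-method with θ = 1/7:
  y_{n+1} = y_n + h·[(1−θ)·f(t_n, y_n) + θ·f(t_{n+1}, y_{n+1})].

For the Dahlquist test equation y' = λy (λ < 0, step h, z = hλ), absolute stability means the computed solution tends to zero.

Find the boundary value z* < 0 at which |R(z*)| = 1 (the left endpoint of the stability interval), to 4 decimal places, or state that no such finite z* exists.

z* = -2.8000.

Test eqn y'=λy, z=hλ:
  y_{n+1} = y_n + z·[6/7·y_n + 1/7·y_{n+1}] ⇒ (1 − 1/7z)y_{n+1} = (1 + 6/7z)y_n
  Hence R(z) = (1 + 6/7z)/(1 − 1/7z).

Solve |R(x)|<1 on ℝ⁻.
x=-1.3: |R|=0.0964
R=−1: 1+6/7x = −1+1/7x ⇒ -5/7x=2 ⇒ x=2/(-5/7)=-2.8000
Confirm numerically:
  x=-2.601: |R|=0.89636 <1
  x=-2.146: |R|=0.64247 <1
  x=-1.874: |R|=0.47825 <1
  x=-1.581: |R|=0.28971 <1
  x=-3.340: |R|=1.26112 >1
  x=-2.902: |R|=1.05150 >1
Interval (-2.8000, 0).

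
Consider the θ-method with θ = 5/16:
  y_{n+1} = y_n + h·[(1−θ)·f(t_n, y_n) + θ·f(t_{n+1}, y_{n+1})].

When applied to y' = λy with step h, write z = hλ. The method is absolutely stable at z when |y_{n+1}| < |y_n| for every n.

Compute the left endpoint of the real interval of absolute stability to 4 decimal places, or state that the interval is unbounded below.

Set f=λy, z=hλ:
  y_{n+1} = y_n + z·[11/16·y_n + 5/16·y_{n+1}] ⇒ (1 − 5/16z)y_{n+1} = (1 + 11/16z)y_n
  ⇒ R(z) = (1 + 11/16z)/(1 − 5/16z).

Need |R(x)|<1, x<0.
x=-1.23: |R|=0.1115
R=−1: 1+11/16x = −1+5/16x ⇒ -3/8x=2 ⇒ x=2/(-3/8)=-5.3333
Confirm numerically:
  x=-4.920: |R|=0.93892 <1
  x=-4.659: |R|=0.89704 <1
  x=-3.779: |R|=0.73274 <1
  x=-3.640: |R|=0.70292 <1
  x=-5.632: |R|=1.04058 >1
  x=-5.609: |R|=1.03755 >1
  x=-5.432: |R|=1.01372 >1
So |R|<1 on (-5.3333, 0).

z* = -5.3333.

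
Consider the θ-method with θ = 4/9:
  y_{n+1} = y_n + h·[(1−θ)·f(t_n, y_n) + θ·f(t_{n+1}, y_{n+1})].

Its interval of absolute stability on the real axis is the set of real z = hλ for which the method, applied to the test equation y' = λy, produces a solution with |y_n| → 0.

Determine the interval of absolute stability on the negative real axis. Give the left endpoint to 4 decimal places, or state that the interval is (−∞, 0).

Set f=λy, z=hλ:
  y_{n+1} = y_n + z·[5/9·y_n + 4/9·y_{n+1}] ⇒ (1 − 4/9z)y_{n+1} = (1 + 5/9z)y_n
  ⇒ R(z) = (1 + 5/9z)/(1 − 4/9z).

Solve |R(x)|<1 on ℝ⁻.
x=-1.7: |R|=0.0316
R=−1: 1+5/9x = −1+4/9x ⇒ -1/9x=2 ⇒ x=2/(-1/9)=-18.0000
Confirm numerically:
  x=-16.574: |R|=0.98106 <1
  x=-16.144: |R|=0.97477 <1
  x=-10.081: |R|=0.83945 <1
  x=-18.507: |R|=1.00611 >1
  x=-18.070: |R|=1.00086 >1
  x=-18.064: |R|=1.00079 >1
Stable set (-18.0000, 0).

(-18.0000, 0).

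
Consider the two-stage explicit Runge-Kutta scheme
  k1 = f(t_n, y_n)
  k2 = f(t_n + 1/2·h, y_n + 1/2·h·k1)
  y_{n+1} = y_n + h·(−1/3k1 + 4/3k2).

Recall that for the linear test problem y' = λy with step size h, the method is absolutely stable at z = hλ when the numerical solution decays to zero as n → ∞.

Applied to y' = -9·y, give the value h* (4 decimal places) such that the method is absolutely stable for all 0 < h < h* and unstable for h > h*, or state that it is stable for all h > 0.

On y'=λy, z=hλ:
  k1=λy_n ⇒ h·k1=z·y_n;  k2=λ(1+1/2z)y_n ⇒ h·k2=z(1+1/2z)y_n
  y_{n+1}/y_n = 1 − 1/3z + 4/3z(1+1/2z) = 1 + z + 2/3z²
  Hence R(z) = 1 + z + 2/3z².

Find x<0 with |R(x)|<1.
x=-1.13: |R|=0.7213
R=1: x+2/3x²=0 ⇒ x=−3/2=-1.5000; min R=1−1/(4·2/3)=0.6250>−1
Confirm numerically:
  x=-1.111: |R|=0.71188 <1
  x=-1.090: |R|=0.70207 <1
  x=-0.621: |R|=0.63609 <1
  x=-1.893: |R|=1.49597 >1
  x=-1.556: |R|=1.05809 >1
Stable set (-1.5000, 0).

(-1.5000,0); λ=-9 ⇒ h* = (3/2)/9 = 0.1667.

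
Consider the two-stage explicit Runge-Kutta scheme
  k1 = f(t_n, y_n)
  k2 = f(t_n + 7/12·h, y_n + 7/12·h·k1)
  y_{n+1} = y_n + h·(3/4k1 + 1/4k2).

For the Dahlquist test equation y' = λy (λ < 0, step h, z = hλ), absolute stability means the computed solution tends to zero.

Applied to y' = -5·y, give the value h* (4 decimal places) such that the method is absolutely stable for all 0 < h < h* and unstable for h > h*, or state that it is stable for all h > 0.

(-6.8571,0); λ=-5 ⇒ h* = (48/7)/5 = 1.3714.

Test eqn y'=λy, z=hλ:
  k1=λy_n ⇒ h·k1=z·y_n;  k2=λ(1+7/12z)y_n ⇒ h·k2=z(1+7/12z)y_n
  y_{n+1}/y_n = 1 + 3/4z + 1/4z(1+7/12z) = 1 + z + 7/48z²
  ⇒ R(z) = 1 + z + 7/48z².

Boundary: |R(x)|=1, x<0.
x=-1.68: |R|=0.2684
R=1: x+7/48x²=0 ⇒ x=−48/7=-6.8571; min R=1−1/(4·7/48)=-0.7143>−1
Confirm numerically:
  x=-6.363: |R|=0.54147 <1
  x=-4.574: |R|=0.52295 <1
  x=-3.325: |R|=0.71272 <1
  x=-7.147: |R|=1.30211 >1
  x=-7.032: |R|=1.17932 >1
Stable set (-6.8571, 0).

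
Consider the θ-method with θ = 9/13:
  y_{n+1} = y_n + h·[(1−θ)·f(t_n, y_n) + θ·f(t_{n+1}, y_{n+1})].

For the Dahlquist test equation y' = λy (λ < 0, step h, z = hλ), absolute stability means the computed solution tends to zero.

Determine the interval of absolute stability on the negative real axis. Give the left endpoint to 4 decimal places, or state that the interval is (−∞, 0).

With y'=λy (z=hλ):
  y_{n+1} = y_n + z·[4/13·y_n + 9/13·y_{n+1}] ⇒ (1 − 9/13z)y_{n+1} = (1 + 4/13z)y_n
  so R(z) = (1 + 4/13z)/(1 − 9/13z).

Solve |R(x)|<1 on ℝ⁻.
x=-0.43: |R|=0.6686
x=-2: |R|=0.1613
x=-10: |R|=0.2621
x=-100: |R|=0.4239
θ=9/13≥1/2 ⇒ |1+4/13x|<|1−9/13x| ∀x<0 ⇒ unbounded interval.

(−∞, 0) — no finite endpoint.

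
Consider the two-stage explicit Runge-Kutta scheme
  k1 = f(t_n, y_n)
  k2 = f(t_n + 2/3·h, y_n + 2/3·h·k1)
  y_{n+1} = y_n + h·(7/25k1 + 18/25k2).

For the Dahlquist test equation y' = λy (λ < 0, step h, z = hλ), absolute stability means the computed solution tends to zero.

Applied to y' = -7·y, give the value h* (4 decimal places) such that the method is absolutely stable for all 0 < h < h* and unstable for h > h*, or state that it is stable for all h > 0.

(-2.0833,0); λ=-7 ⇒ h* = (25/12)/7 = 0.2976.

Test eqn y'=λy, z=hλ:
  k1=λy_n ⇒ h·k1=z·y_n;  k2=λ(1+2/3z)y_n ⇒ h·k2=z(1+2/3z)y_n
  y_{n+1}/y_n = 1 + 7/25z + 18/25z(1+2/3z) = 1 + z + 12/25z²
  Hence R(z) = 1 + z + 12/25z².

Need |R(x)|<1, x<0.
x=-1.51: |R|=0.5844
R=1: x+12/25x²=0 ⇒ x=−25/12=-2.0833; min R=1−1/(4·12/25)=0.4792>−1
Confirm numerically:
  x=-1.386: |R|=0.53608 <1
  x=-1.356: |R|=0.52659 <1
  x=-1.129: |R|=0.48283 <1
  x=-0.857: |R|=0.49554 <1
  x=-2.368: |R|=1.32356 >1
  x=-2.186: |R|=1.10773 >1
Stable set (-2.0833, 0).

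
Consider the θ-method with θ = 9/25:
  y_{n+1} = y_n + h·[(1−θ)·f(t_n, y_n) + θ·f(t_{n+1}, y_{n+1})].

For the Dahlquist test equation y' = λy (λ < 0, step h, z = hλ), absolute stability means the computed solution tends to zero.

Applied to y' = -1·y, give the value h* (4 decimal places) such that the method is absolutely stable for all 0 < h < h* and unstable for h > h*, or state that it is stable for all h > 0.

On y'=λy, z=hλ:
  y_{n+1} = y_n + z·[16/25·y_n + 9/25·y_{n+1}] ⇒ (1 − 9/25z)y_{n+1} = (1 + 16/25z)y_n
  Hence R(z) = (1 + 16/25z)/(1 − 9/25z).

Solve |R(x)|<1 on ℝ⁻.
x=-1.45: |R|=0.0473
R=−1: 1+16/25x = −1+9/25x ⇒ -7/25x=2 ⇒ x=2/(-7/25)=-7.1429
Confirm numerically:
  x=-6.299: |R|=0.92769 <1
  x=-5.372: |R|=0.83100 <1
  x=-4.734: |R|=0.75058 <1
  x=-7.598: |R|=1.03412 >1
  x=-7.330: |R|=1.01440 >1
  x=-7.277: |R|=1.01038 >1
Stable set (-7.1429, 0).

(-7.1429,0); λ=-1 ⇒ h* = (50/7)/1 = 7.1429.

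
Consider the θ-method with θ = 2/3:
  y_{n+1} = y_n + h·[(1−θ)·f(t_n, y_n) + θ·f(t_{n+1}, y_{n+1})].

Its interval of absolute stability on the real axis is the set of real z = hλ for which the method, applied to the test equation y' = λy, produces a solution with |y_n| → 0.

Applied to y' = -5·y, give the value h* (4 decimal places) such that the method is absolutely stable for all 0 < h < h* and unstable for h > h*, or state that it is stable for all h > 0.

Set f=λy, z=hλ:
  y_{n+1} = y_n + z·[1/3·y_n + 2/3·y_{n+1}] ⇒ (1 − 2/3z)y_{n+1} = (1 + 1/3z)y_n
  Hence R(z) = (1 + 1/3z)/(1 − 2/3z).

Boundary: |R(x)|=1, x<0.
x=-1.03: |R|=0.3893
x=-2: |R|=0.1429
x=-10: |R|=0.3043
x=-100: |R|=0.4778
θ=2/3≥1/2 ⇒ |1+1/3x|<|1−2/3x| ∀x<0 ⇒ interval (−∞,0).

(−∞, 0) — no finite endpoint. Any h>0 works for λ=-5.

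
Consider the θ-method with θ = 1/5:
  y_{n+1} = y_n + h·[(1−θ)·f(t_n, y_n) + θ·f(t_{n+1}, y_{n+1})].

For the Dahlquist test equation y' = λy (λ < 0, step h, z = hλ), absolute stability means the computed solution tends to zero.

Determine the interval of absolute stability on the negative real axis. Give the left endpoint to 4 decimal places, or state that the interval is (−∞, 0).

Test eqn y'=λy, z=hλ:
  y_{n+1} = y_n + z·[4/5·y_n + 1/5·y_{n+1}] ⇒ (1 − 1/5z)y_{n+1} = (1 + 4/5z)y_n
  R(z) = (1 + 4/5z)/(1 − 1/5z).

Solve |R(x)|<1 on ℝ⁻.
x=-1.08: |R|=0.1118
R=−1: 1+4/5x = −1+1/5x ⇒ -3/5x=2 ⇒ x=2/(-3/5)=-3.3333
Confirm numerically:
  x=-2.844: |R|=0.81285 <1
  x=-2.675: |R|=0.74267 <1
  x=-1.381: |R|=0.08212 <1
  x=-3.561: |R|=1.07978 >1
  x=-3.550: |R|=1.07602 >1
Interval (-3.3333, 0).

z∈(-3.3333,0).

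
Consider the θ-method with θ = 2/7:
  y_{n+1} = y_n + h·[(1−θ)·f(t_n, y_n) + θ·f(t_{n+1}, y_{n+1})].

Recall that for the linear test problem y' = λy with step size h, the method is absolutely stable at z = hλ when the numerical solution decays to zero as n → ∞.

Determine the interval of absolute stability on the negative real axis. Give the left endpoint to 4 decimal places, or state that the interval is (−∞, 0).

On y'=λy, z=hλ:
  y_{n+1} = y_n + z·[5/7·y_n + 2/7·y_{n+1}] ⇒ (1 − 2/7z)y_{n+1} = (1 + 5/7z)y_n
  ⇒ R(z) = (1 + 5/7z)/(1 − 2/7z).

Find x<0 with |R(x)|<1.
x=-0.66: |R|=0.4447
R=−1: 1+5/7x = −1+2/7x ⇒ -3/7x=2 ⇒ x=2/(-3/7)=-4.6667
Confirm numerically:
  x=-3.333: |R|=0.70723 <1
  x=-3.187: |R|=0.66809 <1
  x=-2.535: |R|=0.47017 <1
  x=-2.185: |R|=0.34521 <1
  x=-4.933: |R|=1.04737 >1
  x=-4.895: |R|=1.04080 >1
Interval (-4.6667, 0).

(-4.6667, 0).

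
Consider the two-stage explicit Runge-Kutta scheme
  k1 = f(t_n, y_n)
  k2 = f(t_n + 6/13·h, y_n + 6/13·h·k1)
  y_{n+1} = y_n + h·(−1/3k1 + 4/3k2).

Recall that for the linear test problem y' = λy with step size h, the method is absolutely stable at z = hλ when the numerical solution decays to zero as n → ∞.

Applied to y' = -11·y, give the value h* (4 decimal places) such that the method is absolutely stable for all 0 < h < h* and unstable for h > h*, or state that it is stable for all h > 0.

Set f=λy, z=hλ:
  k1=λy_n ⇒ h·k1=z·y_n;  k2=λ(1+6/13z)y_n ⇒ h·k2=z(1+6/13z)y_n
  y_{n+1}/y_n = 1 − 1/3z + 4/3z(1+6/13z) = 1 + z + 8/13z²
  so R(z) = 1 + z + 8/13z².

Find x<0 with |R(x)|<1.
x=-1.16: |R|=0.6681
R=1: x+8/13x²=0 ⇒ x=−13/8=-1.6250; min R=1−1/(4·8/13)=0.5938>−1
Confirm numerically:
  x=-1.411: |R|=0.81418 <1
  x=-1.200: |R|=0.68615 <1
  x=-1.069: |R|=0.63424 <1
  x=-0.737: |R|=0.59726 <1
  x=-2.017: |R|=1.48656 >1
  x=-1.717: |R|=1.09721 >1
  x=-1.692: |R|=1.06976 >1
Stable set (-1.6250, 0).

(-1.6250,0); λ=-11 ⇒ h* = (13/8)/11 = 0.1477.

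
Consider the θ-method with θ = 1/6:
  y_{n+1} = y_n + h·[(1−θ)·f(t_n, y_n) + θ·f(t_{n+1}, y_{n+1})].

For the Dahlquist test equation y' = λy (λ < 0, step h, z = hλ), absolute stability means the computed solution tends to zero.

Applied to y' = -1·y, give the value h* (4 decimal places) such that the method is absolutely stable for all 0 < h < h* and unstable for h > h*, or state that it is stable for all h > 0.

(-3.0000,0); λ=-1 ⇒ h* = (3)/1 = 3.0000.

With y'=λy (z=hλ):
  y_{n+1} = y_n + z·[5/6·y_n + 1/6·y_{n+1}] ⇒ (1 − 1/6z)y_{n+1} = (1 + 5/6z)y_n
  Hence R(z) = (1 + 5/6z)/(1 − 1/6z).

Need |R(x)|<1, x<0.
x=-1.26: |R|=0.0413
R=−1: 1+5/6x = −1+1/6x ⇒ -2/3x=2 ⇒ x=2/(-2/3)=-3.0000
Confirm numerically:
  x=-2.853: |R|=0.93358 <1
  x=-2.644: |R|=0.83526 <1
  x=-2.019: |R|=0.51066 <1
  x=-3.484: |R|=1.20413 >1
  x=-3.286: |R|=1.12320 >1
  x=-3.244: |R|=1.10558 >1
So |R|<1 on (-3.0000, 0).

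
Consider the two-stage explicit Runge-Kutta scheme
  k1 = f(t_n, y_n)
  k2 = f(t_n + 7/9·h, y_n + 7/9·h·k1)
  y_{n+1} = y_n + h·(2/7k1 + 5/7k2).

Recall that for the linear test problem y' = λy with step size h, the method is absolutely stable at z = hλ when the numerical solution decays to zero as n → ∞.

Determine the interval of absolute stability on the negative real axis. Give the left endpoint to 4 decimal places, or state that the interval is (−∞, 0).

(-1.8000, 0).

On y'=λy, z=hλ:
  k1=λy_n ⇒ h·k1=z·y_n;  k2=λ(1+7/9z)y_n ⇒ h·k2=z(1+7/9z)y_n
  y_{n+1}/y_n = 1 + 2/7z + 5/7z(1+7/9z) = 1 + z + 5/9z²
  Hence R(z) = 1 + z + 5/9z².

Need |R(x)|<1, x<0.
x=-1.51: |R|=0.7567
R=1: x+5/9x²=0 ⇒ x=−9/5=-1.8000; min R=1−1/(4·5/9)=0.5500>−1
Confirm numerically:
  x=-1.324: |R|=0.64988 <1
  x=-1.321: |R|=0.64847 <1
  x=-1.186: |R|=0.59544 <1
  x=-0.791: |R|=0.55660 <1
  x=-2.383: |R|=1.77183 >1
  x=-2.271: |R|=1.59425 >1
  x=-1.857: |R|=1.05881 >1
Stable set (-1.8000, 0).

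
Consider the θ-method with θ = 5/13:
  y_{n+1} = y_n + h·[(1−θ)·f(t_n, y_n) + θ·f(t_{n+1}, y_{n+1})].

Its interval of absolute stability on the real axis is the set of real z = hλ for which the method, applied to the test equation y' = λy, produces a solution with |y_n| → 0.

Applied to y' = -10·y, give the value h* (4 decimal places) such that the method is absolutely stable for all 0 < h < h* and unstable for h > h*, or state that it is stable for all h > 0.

(-8.6667,0); λ=-10 ⇒ h* = (26/3)/10 = 0.8667.

Test eqn y'=λy, z=hλ:
  y_{n+1} = y_n + z·[8/13·y_n + 5/13·y_{n+1}] ⇒ (1 − 5/13z)y_{n+1} = (1 + 8/13z)y_n
  ⇒ R(z) = (1 + 8/13z)/(1 − 5/13z).

Need |R(x)|<1, x<0.
x=-0.33: |R|=0.7072
R=−1: 1+8/13x = −1+5/13x ⇒ -3/13x=2 ⇒ x=2/(-3/13)=-8.6667
Confirm numerically:
  x=-6.077: |R|=0.82093 <1
  x=-5.572: |R|=0.77279 <1
  x=-5.360: |R|=0.75075 <1
  x=-4.123: |R|=0.59450 <1
  x=-9.147: |R|=1.02453 >1
  x=-8.947: |R|=1.01457 >1
So |R|<1 on (-8.6667, 0).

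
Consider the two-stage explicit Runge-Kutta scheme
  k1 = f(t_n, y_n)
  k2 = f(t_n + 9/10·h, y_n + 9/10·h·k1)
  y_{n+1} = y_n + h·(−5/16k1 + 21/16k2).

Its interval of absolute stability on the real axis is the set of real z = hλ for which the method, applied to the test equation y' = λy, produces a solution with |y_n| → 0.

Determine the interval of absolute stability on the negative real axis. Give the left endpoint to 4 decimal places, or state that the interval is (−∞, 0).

z∈(-0.8466,0).

Test eqn y'=λy, z=hλ:
  k1=λy_n ⇒ h·k1=z·y_n;  k2=λ(1+9/10z)y_n ⇒ h·k2=z(1+9/10z)y_n
  y_{n+1}/y_n = 1 − 5/16z + 21/16z(1+9/10z) = 1 + z + 189/160z²
  so R(z) = 1 + z + 189/160z².

Find x<0 with |R(x)|<1.
x=-1.71: |R|=2.7441
R=1: x+189/160x²=0 ⇒ x=−160/189=-0.8466; min R=1−1/(4·189/160)=0.7884>−1
Confirm numerically:
  x=-0.740: |R|=0.90685 <1
  x=-0.558: |R|=0.80980 <1
  x=-0.551: |R|=0.80763 <1
  x=-0.544: |R|=0.80557 <1
  x=-1.180: |R|=1.46477 >1
  x=-1.057: |R|=1.26275 >1
Interval (-0.8466, 0).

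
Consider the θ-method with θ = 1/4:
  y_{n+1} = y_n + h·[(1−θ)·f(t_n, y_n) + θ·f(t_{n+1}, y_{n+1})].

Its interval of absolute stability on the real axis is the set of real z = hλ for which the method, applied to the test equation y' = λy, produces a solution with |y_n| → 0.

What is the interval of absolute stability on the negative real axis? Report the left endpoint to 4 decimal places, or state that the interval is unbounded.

z∈(-4.0000,0).

On y'=λy, z=hλ:
  y_{n+1} = y_n + z·[3/4·y_n + 1/4·y_{n+1}] ⇒ (1 − 1/4z)y_{n+1} = (1 + 3/4z)y_n
  ⇒ R(z) = (1 + 3/4z)/(1 − 1/4z).

Find x<0 with |R(x)|<1.
x=-1.19: |R|=0.0829
R=−1: 1+3/4x = −1+1/4x ⇒ -1/2x=2 ⇒ x=2/(-1/2)=-4.0000
Confirm numerically:
  x=-3.832: |R|=0.95710 <1
  x=-3.397: |R|=0.83696 <1
  x=-2.933: |R|=0.69220 <1
  x=-1.837: |R|=0.25887 <1
  x=-4.427: |R|=1.10134 >1
  x=-4.234: |R|=1.05684 >1
  x=-4.145: |R|=1.03560 >1
So |R|<1 on (-4.0000, 0).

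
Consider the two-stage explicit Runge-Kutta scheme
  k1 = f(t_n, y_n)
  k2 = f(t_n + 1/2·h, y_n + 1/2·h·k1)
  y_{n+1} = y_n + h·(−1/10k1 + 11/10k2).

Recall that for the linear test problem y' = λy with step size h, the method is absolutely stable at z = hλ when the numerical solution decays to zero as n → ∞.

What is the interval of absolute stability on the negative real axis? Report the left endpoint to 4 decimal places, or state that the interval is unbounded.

(-1.8182, 0).

With y'=λy (z=hλ):
  k1=λy_n ⇒ h·k1=z·y_n;  k2=λ(1+1/2z)y_n ⇒ h·k2=z(1+1/2z)y_n
  y_{n+1}/y_n = 1 − 1/10z + 11/10z(1+1/2z) = 1 + z + 11/20z²
  so R(z) = 1 + z + 11/20z².

Find x<0 with |R(x)|<1.
x=-1.18: |R|=0.5858
R=1: x+11/20x²=0 ⇒ x=−20/11=-1.8182; min R=1−1/(4·11/20)=0.5455>−1
Confirm numerically:
  x=-1.315: |R|=0.63607 <1
  x=-1.191: |R|=0.58916 <1
  x=-1.154: |R|=0.57844 <1
  x=-2.237: |R|=1.51529 >1
  x=-2.177: |R|=1.42963 >1
  x=-2.001: |R|=1.20120 >1
Stable set (-1.8182, 0).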